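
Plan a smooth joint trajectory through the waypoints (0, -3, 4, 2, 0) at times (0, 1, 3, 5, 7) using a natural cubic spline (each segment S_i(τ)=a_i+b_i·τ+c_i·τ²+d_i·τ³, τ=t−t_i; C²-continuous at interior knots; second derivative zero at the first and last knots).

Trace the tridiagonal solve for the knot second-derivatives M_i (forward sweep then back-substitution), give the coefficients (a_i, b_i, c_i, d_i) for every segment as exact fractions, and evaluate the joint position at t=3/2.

Δ: Δ0=-3, Δ1=7/2, Δ2=-1, Δ3=-1
row 1: diag=6, rhs=39; c'=1/3, d'=13/2
row 2: denom=8−2·1/3=22/3; d'=(-27−2·13/2)/(22/3)=-60/11
row 3: denom=8−2·3/11=82/11; d'=(0−2·-60/11)/(82/11)=60/41
back: M3=60/41
back: M2=-60/11−3/11·60/41=-240/41
back: M1=13/2−1/3·-240/41=693/82
M: M0=0, M1=693/82, M2=-240/41, M3=60/41, M4=0
seg 0: a=0, c=M0/2=0, d=(M1−M0)/(6·1)=231/164, b=Δ0−h0·(2M0+M1)/6=-723/164
seg 1: a=-3, c=M1/2=693/164, d=(M2−M1)/(6·2)=-391/328, b=Δ1−h1·(2M1+M2)/6=-15/82
seg 2: a=4, c=M2/2=-120/41, d=(M3−M2)/(6·2)=25/41, b=Δ2−h2·(2M2+M3)/6=99/41
seg 3: a=2, c=M3/2=30/41, d=(M4−M3)/(6·2)=-5/41, b=Δ3−h3·(2M3+M4)/6=-81/41
t_q=3/2 → seg 1, τ=1/2; S=-3+-15/82·τ+693/164·τ²+-391/328·τ³=-5731/2624

  seg 0: a=0 b=-723/164 c=0 d=231/164
  seg 1: a=-3 b=-15/82 c=693/164 d=-391/328
  seg 2: a=4 b=99/41 c=-120/41 d=25/41
  seg 3: a=2 b=-81/41 c=30/41 d=-5/41
S(3/2) = -5731/2624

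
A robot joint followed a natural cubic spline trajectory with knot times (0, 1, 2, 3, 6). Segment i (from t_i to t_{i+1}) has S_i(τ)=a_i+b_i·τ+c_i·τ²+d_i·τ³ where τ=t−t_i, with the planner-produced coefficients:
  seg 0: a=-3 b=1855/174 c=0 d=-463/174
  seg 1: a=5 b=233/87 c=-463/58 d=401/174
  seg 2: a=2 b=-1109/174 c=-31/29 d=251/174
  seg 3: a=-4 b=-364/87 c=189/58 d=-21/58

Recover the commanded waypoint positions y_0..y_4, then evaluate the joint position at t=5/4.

y_0 = S_0(0) = a_0 = -3
y_1 = S_1(0) = a_1 = 5
y_2 = S_2(0) = a_2 = 2
y_3 = S_3(0) = a_3 = -4
y_4 = S_3(3) = 3
t_q=5/4 is in segment 1 (τ=1/4); S_1(τ)=19327/3712

y_0=-3 y_1=5 y_2=2 y_3=-4 y_4=3
S(5/4) = 19327/3712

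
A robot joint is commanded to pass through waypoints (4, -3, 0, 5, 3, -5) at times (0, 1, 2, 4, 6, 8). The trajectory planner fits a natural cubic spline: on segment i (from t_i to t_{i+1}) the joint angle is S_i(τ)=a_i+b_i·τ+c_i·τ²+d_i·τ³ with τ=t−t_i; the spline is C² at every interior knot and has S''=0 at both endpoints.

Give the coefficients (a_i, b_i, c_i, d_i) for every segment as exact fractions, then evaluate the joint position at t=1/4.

Δ: Δ0=-7, Δ1=3, Δ2=5/2, Δ3=-1, Δ4=-4
row 1: diag=4, rhs=60; c'=1/4, d'=15
row 2: denom=6−1·1/4=23/4; d'=(-3−1·15)/(23/4)=-72/23
row 3: denom=8−2·8/23=168/23; d'=(-21−2·-72/23)/(168/23)=-113/56
row 4: denom=8−2·23/84=313/42; d'=(-18−2·-113/56)/(313/42)=-1173/626
back: M4=-1173/626
back: M3=-113/56−23/84·-1173/626=-471/313
back: M2=-72/23−8/23·-471/313=-816/313
back: M1=15−1/4·-816/313=4899/313
M: M0=0, M1=4899/313, M2=-816/313, M3=-471/313, M4=-1173/626, M5=0
seg 0: a=4, c=M0/2=0, d=(M1−M0)/(6·1)=1633/626, b=Δ0−h0·(2M0+M1)/6=-6015/626
seg 1: a=-3, c=M1/2=4899/626, d=(M2−M1)/(6·1)=-1905/626, b=Δ1−h1·(2M1+M2)/6=-558/313
seg 2: a=0, c=M2/2=-408/313, d=(M3−M2)/(6·2)=115/1252, b=Δ2−h2·(2M2+M3)/6=2967/626
seg 3: a=5, c=M3/2=-471/626, d=(M4−M3)/(6·2)=-77/2504, b=Δ3−h3·(2M3+M4)/6=393/626
seg 4: a=3, c=M4/2=-1173/1252, d=(M5−M4)/(6·2)=391/2504, b=Δ4−h4·(2M4+M5)/6=-861/313
t_q=1/4 → seg 0, τ=1/4; S=4+-6015/626·τ+0·τ²+1633/626·τ³=65649/40064

  seg 0: a=4 b=-6015/626 c=0 d=1633/626
  seg 1: a=-3 b=-558/313 c=4899/626 d=-1905/626
  seg 2: a=0 b=2967/626 c=-408/313 d=115/1252
  seg 3: a=5 b=393/626 c=-471/626 d=-77/2504
  seg 4: a=3 b=-861/313 c=-1173/1252 d=391/2504
S(1/4) = 65649/40064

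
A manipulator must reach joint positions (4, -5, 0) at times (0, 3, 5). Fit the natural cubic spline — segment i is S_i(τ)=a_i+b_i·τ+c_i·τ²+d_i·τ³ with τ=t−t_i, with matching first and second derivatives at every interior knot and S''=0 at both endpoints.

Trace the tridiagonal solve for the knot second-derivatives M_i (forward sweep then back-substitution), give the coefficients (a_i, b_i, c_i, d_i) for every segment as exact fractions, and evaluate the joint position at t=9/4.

Δ: Δ0=-3, Δ1=5/2
row 1: diag=10, rhs=33; c'=1/5, d'=33/10
back: M1=33/10
M: M0=0, M1=33/10, M2=0
seg 0: a=4, c=M0/2=0, d=(M1−M0)/(6·3)=11/60, b=Δ0−h0·(2M0+M1)/6=-93/20
seg 1: a=-5, c=M1/2=33/20, d=(M2−M1)/(6·2)=-11/40, b=Δ1−h1·(2M1+M2)/6=3/10
t_q=9/4 → seg 0, τ=9/4; S=4+-93/20·τ+0·τ²+11/60·τ³=-5599/1280

  seg 0: a=4 b=-93/20 c=0 d=11/60
  seg 1: a=-5 b=3/10 c=33/20 d=-11/40
S(9/4) = -5599/1280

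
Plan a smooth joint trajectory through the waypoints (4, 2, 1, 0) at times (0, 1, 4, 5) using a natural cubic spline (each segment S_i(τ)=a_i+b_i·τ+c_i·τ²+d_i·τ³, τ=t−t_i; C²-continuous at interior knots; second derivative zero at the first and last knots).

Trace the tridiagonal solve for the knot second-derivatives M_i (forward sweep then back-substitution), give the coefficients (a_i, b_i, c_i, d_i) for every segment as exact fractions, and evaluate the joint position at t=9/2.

  seg 0: a=4 b=-376/165 c=0 d=46/165
  seg 1: a=2 b=-238/165 c=46/55 d=-7/45
  seg 2: a=1 b=-103/165 c=-31/55 d=31/165
S(9/2) = 251/440

Δ: Δ0=-2, Δ1=-1/3, Δ2=-1
row 1: diag=8, rhs=10; c'=3/8, d'=5/4
row 2: denom=8−3·3/8=55/8; d'=(-4−3·5/4)/(55/8)=-62/55
back: M2=-62/55
back: M1=5/4−3/8·-62/55=92/55
M: M0=0, M1=92/55, M2=-62/55, M3=0
seg 0: a=4, c=M0/2=0, d=(M1−M0)/(6·1)=46/165, b=Δ0−h0·(2M0+M1)/6=-376/165
seg 1: a=2, c=M1/2=46/55, d=(M2−M1)/(6·3)=-7/45, b=Δ1−h1·(2M1+M2)/6=-238/165
seg 2: a=1, c=M2/2=-31/55, d=(M3−M2)/(6·1)=31/165, b=Δ2−h2·(2M2+M3)/6=-103/165
t_q=9/2 → seg 2, τ=1/2; S=1+-103/165·τ+-31/55·τ²+31/165·τ³=251/440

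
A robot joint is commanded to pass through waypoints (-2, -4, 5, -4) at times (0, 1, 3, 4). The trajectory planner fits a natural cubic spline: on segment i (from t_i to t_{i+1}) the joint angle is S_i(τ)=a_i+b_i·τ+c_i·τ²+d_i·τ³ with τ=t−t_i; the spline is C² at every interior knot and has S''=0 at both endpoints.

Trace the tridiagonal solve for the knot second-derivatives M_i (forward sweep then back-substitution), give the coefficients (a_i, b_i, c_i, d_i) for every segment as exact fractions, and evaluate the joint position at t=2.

  seg 0: a=-2 b=-65/16 c=0 d=33/16
  seg 1: a=-4 b=17/8 c=99/16 d=-5/2
  seg 2: a=5 b=-25/8 c=-141/16 d=47/16
S(2) = 29/16

Δ: Δ0=-2, Δ1=9/2, Δ2=-9
row 1: diag=6, rhs=39; c'=1/3, d'=13/2
row 2: denom=6−2·1/3=16/3; d'=(-81−2·13/2)/(16/3)=-141/8
back: M2=-141/8
back: M1=13/2−1/3·-141/8=99/8
M: M0=0, M1=99/8, M2=-141/8, M3=0
seg 0: a=-2, c=M0/2=0, d=(M1−M0)/(6·1)=33/16, b=Δ0−h0·(2M0+M1)/6=-65/16
seg 1: a=-4, c=M1/2=99/16, d=(M2−M1)/(6·2)=-5/2, b=Δ1−h1·(2M1+M2)/6=17/8
seg 2: a=5, c=M2/2=-141/16, d=(M3−M2)/(6·1)=47/16, b=Δ2−h2·(2M2+M3)/6=-25/8
t_q=2 → seg 1, τ=1; S=-4+17/8·τ+99/16·τ²+-5/2·τ³=29/16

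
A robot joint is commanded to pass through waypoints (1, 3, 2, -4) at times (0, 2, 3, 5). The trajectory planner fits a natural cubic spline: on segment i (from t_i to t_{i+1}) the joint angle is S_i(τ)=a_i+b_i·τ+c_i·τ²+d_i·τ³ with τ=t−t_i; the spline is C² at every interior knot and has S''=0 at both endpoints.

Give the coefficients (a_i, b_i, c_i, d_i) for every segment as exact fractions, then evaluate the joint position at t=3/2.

  seg 0: a=1 b=11/7 c=0 d=-1/7
  seg 1: a=3 b=-1/7 c=-6/7 d=0
  seg 2: a=2 b=-13/7 c=-6/7 d=1/7
S(3/2) = 23/8

Δ: Δ0=1, Δ1=-1, Δ2=-3
row 1: diag=6, rhs=-12; c'=1/6, d'=-2
row 2: denom=6−1·1/6=35/6; d'=(-12−1·-2)/(35/6)=-12/7
back: M2=-12/7
back: M1=-2−1/6·-12/7=-12/7
M: M0=0, M1=-12/7, M2=-12/7, M3=0
seg 0: a=1, c=M0/2=0, d=(M1−M0)/(6·2)=-1/7, b=Δ0−h0·(2M0+M1)/6=11/7
seg 1: a=3, c=M1/2=-6/7, d=(M2−M1)/(6·1)=0, b=Δ1−h1·(2M1+M2)/6=-1/7
seg 2: a=2, c=M2/2=-6/7, d=(M3−M2)/(6·2)=1/7, b=Δ2−h2·(2M2+M3)/6=-13/7
t_q=3/2 → seg 0, τ=3/2; S=1+11/7·τ+0·τ²+-1/7·τ³=23/8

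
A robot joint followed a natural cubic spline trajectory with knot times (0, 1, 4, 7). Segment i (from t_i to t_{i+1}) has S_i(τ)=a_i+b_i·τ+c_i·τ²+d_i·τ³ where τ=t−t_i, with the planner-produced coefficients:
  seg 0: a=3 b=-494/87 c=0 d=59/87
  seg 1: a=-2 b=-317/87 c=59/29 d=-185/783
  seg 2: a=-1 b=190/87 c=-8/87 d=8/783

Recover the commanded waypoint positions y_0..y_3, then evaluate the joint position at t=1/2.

y_0=3 y_1=-2 y_2=-1 y_3=5
S(1/2) = 57/232

y_0 = S_0(0) = a_0 = 3
y_1 = S_1(0) = a_1 = -2
y_2 = S_2(0) = a_2 = -1
y_3 = S_2(3) = 5
t_q=1/2 is in segment 0 (τ=1/2); S_0(τ)=57/232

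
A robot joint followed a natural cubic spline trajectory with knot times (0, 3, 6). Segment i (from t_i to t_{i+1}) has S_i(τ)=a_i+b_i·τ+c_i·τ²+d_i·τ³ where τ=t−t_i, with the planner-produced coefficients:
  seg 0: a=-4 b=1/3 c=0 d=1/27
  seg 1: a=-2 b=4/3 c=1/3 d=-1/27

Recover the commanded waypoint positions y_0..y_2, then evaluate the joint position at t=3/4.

y_0=-4 y_1=-2 y_2=4
S(3/4) = -239/64

y_0 = S_0(0) = a_0 = -4
y_1 = S_1(0) = a_1 = -2
y_2 = S_1(3) = 4
t_q=3/4 is in segment 0 (τ=3/4); S_0(τ)=-239/64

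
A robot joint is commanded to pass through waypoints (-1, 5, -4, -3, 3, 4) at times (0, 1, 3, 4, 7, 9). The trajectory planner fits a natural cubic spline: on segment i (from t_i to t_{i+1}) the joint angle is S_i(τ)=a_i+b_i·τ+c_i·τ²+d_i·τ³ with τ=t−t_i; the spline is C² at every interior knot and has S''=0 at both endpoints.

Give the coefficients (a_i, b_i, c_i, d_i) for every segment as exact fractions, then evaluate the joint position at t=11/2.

Δ: Δ0=6, Δ1=-9/2, Δ2=1, Δ3=2, Δ4=1/2
row 1: diag=6, rhs=-63; c'=1/3, d'=-21/2
row 2: denom=6−2·1/3=16/3; d'=(33−2·-21/2)/(16/3)=81/8
row 3: denom=8−1·3/16=125/16; d'=(6−1·81/8)/(125/16)=-66/125
row 4: denom=10−3·48/125=1106/125; d'=(-9−3·-66/125)/(1106/125)=-927/1106
back: M4=-927/1106
back: M3=-66/125−48/125·-927/1106=-114/553
back: M2=81/8−3/16·-114/553=11241/1106
back: M1=-21/2−1/3·11241/1106=-7680/553
M: M0=0, M1=-7680/553, M2=11241/1106, M3=-114/553, M4=-927/1106, M5=0
seg 0: a=-1, c=M0/2=0, d=(M1−M0)/(6·1)=-1280/553, b=Δ0−h0·(2M0+M1)/6=4598/553
seg 1: a=5, c=M1/2=-3840/553, d=(M2−M1)/(6·2)=8867/4424, b=Δ1−h1·(2M1+M2)/6=758/553
seg 2: a=-4, c=M2/2=11241/2212, d=(M3−M2)/(6·1)=-3823/2212, b=Δ2−h2·(2M2+M3)/6=-2603/1106
seg 3: a=-3, c=M3/2=-57/553, d=(M4−M3)/(6·3)=-233/6636, b=Δ3−h3·(2M3+M4)/6=5807/2212
seg 4: a=3, c=M4/2=-927/2212, d=(M5−M4)/(6·2)=309/4424, b=Δ4−h4·(2M4+M5)/6=1171/1106
t_q=11/2 → seg 3, τ=3/2; S=-3+5807/2212·τ+-57/553·τ²+-233/6636·τ³=1485/2528

  seg 0: a=-1 b=4598/553 c=0 d=-1280/553
  seg 1: a=5 b=758/553 c=-3840/553 d=8867/4424
  seg 2: a=-4 b=-2603/1106 c=11241/2212 d=-3823/2212
  seg 3: a=-3 b=5807/2212 c=-57/553 d=-233/6636
  seg 4: a=3 b=1171/1106 c=-927/2212 d=309/4424
S(11/2) = 1485/2528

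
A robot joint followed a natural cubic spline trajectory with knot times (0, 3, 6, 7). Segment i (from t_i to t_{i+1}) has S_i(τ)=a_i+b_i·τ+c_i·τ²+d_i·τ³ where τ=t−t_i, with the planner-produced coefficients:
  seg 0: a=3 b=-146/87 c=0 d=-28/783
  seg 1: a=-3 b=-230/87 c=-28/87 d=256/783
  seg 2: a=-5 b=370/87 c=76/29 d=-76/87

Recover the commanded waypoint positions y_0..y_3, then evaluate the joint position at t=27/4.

y_0=3 y_1=-3 y_2=-5 y_3=1
S(27/4) = -327/464

y_0 = S_0(0) = a_0 = 3
y_1 = S_1(0) = a_1 = -3
y_2 = S_2(0) = a_2 = -5
y_3 = S_2(1) = 1
t_q=27/4 is in segment 2 (τ=3/4); S_2(τ)=-327/464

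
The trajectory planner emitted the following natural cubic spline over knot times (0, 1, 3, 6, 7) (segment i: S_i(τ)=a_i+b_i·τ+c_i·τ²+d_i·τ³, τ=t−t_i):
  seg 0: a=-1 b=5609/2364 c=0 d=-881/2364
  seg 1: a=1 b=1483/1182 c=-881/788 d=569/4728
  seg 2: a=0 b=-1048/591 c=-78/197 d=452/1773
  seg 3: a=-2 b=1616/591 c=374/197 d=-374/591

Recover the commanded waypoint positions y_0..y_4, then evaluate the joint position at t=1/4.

y_0 = S_0(0) = a_0 = -1
y_1 = S_1(0) = a_1 = 1
y_2 = S_2(0) = a_2 = 0
y_3 = S_3(0) = a_3 = -2
y_4 = S_3(1) = 2
t_q=1/4 is in segment 0 (τ=1/4); S_0(τ)=-20811/50432

y_0=-1 y_1=1 y_2=0 y_3=-2 y_4=2
S(1/4) = -20811/50432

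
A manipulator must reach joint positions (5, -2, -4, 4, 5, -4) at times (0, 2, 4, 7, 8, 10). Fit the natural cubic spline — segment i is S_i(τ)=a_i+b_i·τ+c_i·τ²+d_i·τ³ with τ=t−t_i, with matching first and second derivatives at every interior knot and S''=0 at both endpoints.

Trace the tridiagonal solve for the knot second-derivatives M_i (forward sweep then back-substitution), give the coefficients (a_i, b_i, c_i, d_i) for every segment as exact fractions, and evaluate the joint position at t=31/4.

Δ: Δ0=-7/2, Δ1=-1, Δ2=8/3, Δ3=1, Δ4=-9/2
row 1: diag=8, rhs=15; c'=1/4, d'=15/8
row 2: denom=10−2·1/4=19/2; d'=(22−2·15/8)/(19/2)=73/38
row 3: denom=8−3·6/19=134/19; d'=(-10−3·73/38)/(134/19)=-599/268
row 4: denom=6−1·19/134=785/134; d'=(-33−1·-599/268)/(785/134)=-1649/314
back: M4=-1649/314
back: M3=-599/268−19/134·-1649/314=-234/157
back: M2=73/38−6/19·-234/157=751/314
back: M1=15/8−1/4·751/314=401/314
M: M0=0, M1=401/314, M2=751/314, M3=-234/157, M4=-1649/314, M5=0
seg 0: a=5, c=M0/2=0, d=(M1−M0)/(6·2)=401/3768, b=Δ0−h0·(2M0+M1)/6=-1849/471
seg 1: a=-2, c=M1/2=401/628, d=(M2−M1)/(6·2)=175/1884, b=Δ1−h1·(2M1+M2)/6=-2495/942
seg 2: a=-4, c=M2/2=751/628, d=(M3−M2)/(6·3)=-1219/5652, b=Δ2−h2·(2M2+M3)/6=961/942
seg 3: a=4, c=M3/2=-117/157, d=(M4−M3)/(6·1)=-1181/1884, b=Δ3−h3·(2M3+M4)/6=4469/1884
seg 4: a=5, c=M4/2=-1649/628, d=(M5−M4)/(6·2)=1649/3768, b=Δ4−h4·(2M4+M5)/6=-941/942
t_q=31/4 → seg 3, τ=3/4; S=4+4469/1884·τ+-117/157·τ²+-1181/1884·τ³=204795/40192

  seg 0: a=5 b=-1849/471 c=0 d=401/3768
  seg 1: a=-2 b=-2495/942 c=401/628 d=175/1884
  seg 2: a=-4 b=961/942 c=751/628 d=-1219/5652
  seg 3: a=4 b=4469/1884 c=-117/157 d=-1181/1884
  seg 4: a=5 b=-941/942 c=-1649/628 d=1649/3768
S(31/4) = 204795/40192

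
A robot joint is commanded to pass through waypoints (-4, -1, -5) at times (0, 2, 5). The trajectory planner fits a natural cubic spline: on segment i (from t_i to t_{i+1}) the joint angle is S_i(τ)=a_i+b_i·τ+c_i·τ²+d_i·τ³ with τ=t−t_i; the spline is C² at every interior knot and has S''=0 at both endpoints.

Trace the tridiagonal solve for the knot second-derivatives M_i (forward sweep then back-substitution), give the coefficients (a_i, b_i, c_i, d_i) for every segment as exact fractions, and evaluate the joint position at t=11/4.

  seg 0: a=-4 b=31/15 c=0 d=-17/120
  seg 1: a=-1 b=11/30 c=-17/20 d=17/180
S(11/4) = -1489/1280

Δ: Δ0=3/2, Δ1=-4/3
row 1: diag=10, rhs=-17; c'=3/10, d'=-17/10
back: M1=-17/10
M: M0=0, M1=-17/10, M2=0
seg 0: a=-4, c=M0/2=0, d=(M1−M0)/(6·2)=-17/120, b=Δ0−h0·(2M0+M1)/6=31/15
seg 1: a=-1, c=M1/2=-17/20, d=(M2−M1)/(6·3)=17/180, b=Δ1−h1·(2M1+M2)/6=11/30
t_q=11/4 → seg 1, τ=3/4; S=-1+11/30·τ+-17/20·τ²+17/180·τ³=-1489/1280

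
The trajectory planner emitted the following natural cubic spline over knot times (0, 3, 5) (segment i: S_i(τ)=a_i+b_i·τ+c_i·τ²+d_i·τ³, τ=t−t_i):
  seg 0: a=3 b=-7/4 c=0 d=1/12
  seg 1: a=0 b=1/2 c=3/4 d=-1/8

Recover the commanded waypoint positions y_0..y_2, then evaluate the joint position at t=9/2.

y_0 = S_0(0) = a_0 = 3
y_1 = S_1(0) = a_1 = 0
y_2 = S_1(2) = 3
t_q=9/2 is in segment 1 (τ=3/2); S_1(τ)=129/64

y_0=3 y_1=0 y_2=3
S(9/2) = 129/64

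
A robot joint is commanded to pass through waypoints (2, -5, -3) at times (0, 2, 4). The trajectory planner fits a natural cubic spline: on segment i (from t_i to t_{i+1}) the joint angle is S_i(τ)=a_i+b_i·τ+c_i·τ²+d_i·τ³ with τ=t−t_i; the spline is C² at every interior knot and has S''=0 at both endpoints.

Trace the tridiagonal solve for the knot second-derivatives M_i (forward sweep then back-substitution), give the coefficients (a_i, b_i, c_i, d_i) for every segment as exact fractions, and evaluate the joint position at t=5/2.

  seg 0: a=2 b=-37/8 c=0 d=9/32
  seg 1: a=-5 b=-5/4 c=27/16 d=-9/32
S(5/2) = -1341/256

Δ: Δ0=-7/2, Δ1=1
row 1: diag=8, rhs=27; c'=1/4, d'=27/8
back: M1=27/8
M: M0=0, M1=27/8, M2=0
seg 0: a=2, c=M0/2=0, d=(M1−M0)/(6·2)=9/32, b=Δ0−h0·(2M0+M1)/6=-37/8
seg 1: a=-5, c=M1/2=27/16, d=(M2−M1)/(6·2)=-9/32, b=Δ1−h1·(2M1+M2)/6=-5/4
t_q=5/2 → seg 1, τ=1/2; S=-5+-5/4·τ+27/16·τ²+-9/32·τ³=-1341/256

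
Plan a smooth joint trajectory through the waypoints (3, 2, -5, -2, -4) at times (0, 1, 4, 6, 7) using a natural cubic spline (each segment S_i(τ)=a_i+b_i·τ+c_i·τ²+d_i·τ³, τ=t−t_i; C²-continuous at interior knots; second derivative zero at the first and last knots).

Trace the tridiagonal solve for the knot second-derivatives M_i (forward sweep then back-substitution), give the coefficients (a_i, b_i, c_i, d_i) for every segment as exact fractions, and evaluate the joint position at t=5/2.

Δ: Δ0=-1, Δ1=-7/3, Δ2=3/2, Δ3=-2
row 1: diag=8, rhs=-8; c'=3/8, d'=-1
row 2: denom=10−3·3/8=71/8; d'=(23−3·-1)/(71/8)=208/71
row 3: denom=6−2·16/71=394/71; d'=(-21−2·208/71)/(394/71)=-1907/394
back: M3=-1907/394
back: M2=208/71−16/71·-1907/394=792/197
back: M1=-1−3/8·792/197=-494/197
M: M0=0, M1=-494/197, M2=792/197, M3=-1907/394, M4=0
seg 0: a=3, c=M0/2=0, d=(M1−M0)/(6·1)=-247/591, b=Δ0−h0·(2M0+M1)/6=-344/591
seg 1: a=2, c=M1/2=-247/197, d=(M2−M1)/(6·3)=643/1773, b=Δ1−h1·(2M1+M2)/6=-1085/591
seg 2: a=-5, c=M2/2=396/197, d=(M3−M2)/(6·2)=-3491/4728, b=Δ2−h2·(2M2+M3)/6=256/591
seg 3: a=-2, c=M3/2=-1907/788, d=(M4−M3)/(6·1)=1907/2364, b=Δ3−h3·(2M3+M4)/6=-457/1182
t_q=5/2 → seg 1, τ=3/2; S=2+-1085/591·τ+-247/197·τ²+643/1773·τ³=-3705/1576

  seg 0: a=3 b=-344/591 c=0 d=-247/591
  seg 1: a=2 b=-1085/591 c=-247/197 d=643/1773
  seg 2: a=-5 b=256/591 c=396/197 d=-3491/4728
  seg 3: a=-2 b=-457/1182 c=-1907/788 d=1907/2364
S(5/2) = -3705/1576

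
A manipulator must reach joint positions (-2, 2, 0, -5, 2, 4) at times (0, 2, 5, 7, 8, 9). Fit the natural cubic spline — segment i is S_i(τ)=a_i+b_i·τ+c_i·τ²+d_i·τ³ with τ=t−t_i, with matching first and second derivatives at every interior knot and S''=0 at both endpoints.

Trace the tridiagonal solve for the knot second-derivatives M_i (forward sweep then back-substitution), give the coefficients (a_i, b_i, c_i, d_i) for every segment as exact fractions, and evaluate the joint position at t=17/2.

  seg 0: a=-2 b=12715/5799 c=0 d=-1117/23196
  seg 1: a=2 b=9364/5799 c=-1117/3866 d=-1823/11598
  seg 2: a=0 b=-50599/11598 c=-3293/1933 d=7640/5799
  seg 3: a=-5 b=53729/11598 c=11987/1933 d=-44465/11598
  seg 4: a=2 b=32089/5799 c=-20491/3866 d=20491/11598
S(17/2) = 113275/30928

Δ: Δ0=2, Δ1=-2/3, Δ2=-5/2, Δ3=7, Δ4=2
row 1: diag=10, rhs=-16; c'=3/10, d'=-8/5
row 2: denom=10−3·3/10=91/10; d'=(-11−3·-8/5)/(91/10)=-62/91
row 3: denom=6−2·20/91=506/91; d'=(57−2·-62/91)/(506/91)=5311/506
row 4: denom=4−1·91/506=1933/506; d'=(-30−1·5311/506)/(1933/506)=-20491/1933
back: M4=-20491/1933
back: M3=5311/506−91/506·-20491/1933=23974/1933
back: M2=-62/91−20/91·23974/1933=-6586/1933
back: M1=-8/5−3/10·-6586/1933=-1117/1933
M: M0=0, M1=-1117/1933, M2=-6586/1933, M3=23974/1933, M4=-20491/1933, M5=0
seg 0: a=-2, c=M0/2=0, d=(M1−M0)/(6·2)=-1117/23196, b=Δ0−h0·(2M0+M1)/6=12715/5799
seg 1: a=2, c=M1/2=-1117/3866, d=(M2−M1)/(6·3)=-1823/11598, b=Δ1−h1·(2M1+M2)/6=9364/5799
seg 2: a=0, c=M2/2=-3293/1933, d=(M3−M2)/(6·2)=7640/5799, b=Δ2−h2·(2M2+M3)/6=-50599/11598
seg 3: a=-5, c=M3/2=11987/1933, d=(M4−M3)/(6·1)=-44465/11598, b=Δ3−h3·(2M3+M4)/6=53729/11598
seg 4: a=2, c=M4/2=-20491/3866, d=(M5−M4)/(6·1)=20491/11598, b=Δ4−h4·(2M4+M5)/6=32089/5799
t_q=17/2 → seg 4, τ=1/2; S=2+32089/5799·τ+-20491/3866·τ²+20491/11598·τ³=113275/30928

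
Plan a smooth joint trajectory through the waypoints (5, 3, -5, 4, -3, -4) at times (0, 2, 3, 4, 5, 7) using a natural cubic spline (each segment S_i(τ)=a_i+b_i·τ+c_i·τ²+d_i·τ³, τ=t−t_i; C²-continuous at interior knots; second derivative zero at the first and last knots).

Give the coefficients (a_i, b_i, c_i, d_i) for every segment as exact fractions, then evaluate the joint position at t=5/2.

  seg 0: a=5 b=1698/493 c=0 d=-2191/1972
  seg 1: a=3 b=-4875/493 c=-6573/986 d=8435/986
  seg 2: a=-5 b=2409/986 c=9366/493 d=-423/34
  seg 3: a=4 b=1536/493 c=-18069/986 d=8095/986
  seg 4: a=-3 b=-8781/986 c=3108/493 d=-518/493
S(5/2) = -20047/7888

Δ: Δ0=-1, Δ1=-8, Δ2=9, Δ3=-7, Δ4=-1/2
row 1: diag=6, rhs=-42; c'=1/6, d'=-7
row 2: denom=4−1·1/6=23/6; d'=(102−1·-7)/(23/6)=654/23
row 3: denom=4−1·6/23=86/23; d'=(-96−1·654/23)/(86/23)=-1431/43
row 4: denom=6−1·23/86=493/86; d'=(39−1·-1431/43)/(493/86)=6216/493
back: M4=6216/493
back: M3=-1431/43−23/86·6216/493=-18069/493
back: M2=654/23−6/23·-18069/493=18732/493
back: M1=-7−1/6·18732/493=-6573/493
M: M0=0, M1=-6573/493, M2=18732/493, M3=-18069/493, M4=6216/493, M5=0
seg 0: a=5, c=M0/2=0, d=(M1−M0)/(6·2)=-2191/1972, b=Δ0−h0·(2M0+M1)/6=1698/493
seg 1: a=3, c=M1/2=-6573/986, d=(M2−M1)/(6·1)=8435/986, b=Δ1−h1·(2M1+M2)/6=-4875/493
seg 2: a=-5, c=M2/2=9366/493, d=(M3−M2)/(6·1)=-423/34, b=Δ2−h2·(2M2+M3)/6=2409/986
seg 3: a=4, c=M3/2=-18069/986, d=(M4−M3)/(6·1)=8095/986, b=Δ3−h3·(2M3+M4)/6=1536/493
seg 4: a=-3, c=M4/2=3108/493, d=(M5−M4)/(6·2)=-518/493, b=Δ4−h4·(2M4+M5)/6=-8781/986
t_q=5/2 → seg 1, τ=1/2; S=3+-4875/493·τ+-6573/986·τ²+8435/986·τ³=-20047/7888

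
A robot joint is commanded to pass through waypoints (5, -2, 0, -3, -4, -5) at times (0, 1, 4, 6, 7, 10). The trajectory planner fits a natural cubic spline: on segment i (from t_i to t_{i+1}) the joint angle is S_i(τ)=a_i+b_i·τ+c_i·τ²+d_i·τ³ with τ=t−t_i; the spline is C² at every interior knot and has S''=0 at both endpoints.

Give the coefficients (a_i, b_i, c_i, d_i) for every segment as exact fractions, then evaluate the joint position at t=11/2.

  seg 0: a=5 b=-50501/6162 c=0 d=7367/6162
  seg 1: a=-2 b=-14200/3081 c=7367/2054 d=-3755/6162
  seg 2: a=0 b=217/474 c=-1949/1027 d=2831/6162
  seg 3: a=-3 b=-9983/6162 c=882/1027 d=-1471/6162
  seg 4: a=-4 b=-1906/3081 c=293/2054 d=-293/18486
S(11/2) = -33401/16432

Δ: Δ0=-7, Δ1=2/3, Δ2=-3/2, Δ3=-1, Δ4=-1/3
row 1: diag=8, rhs=46; c'=3/8, d'=23/4
row 2: denom=10−3·3/8=71/8; d'=(-13−3·23/4)/(71/8)=-242/71
row 3: denom=6−2·16/71=394/71; d'=(3−2·-242/71)/(394/71)=697/394
row 4: denom=8−1·71/394=3081/394; d'=(4−1·697/394)/(3081/394)=293/1027
back: M4=293/1027
back: M3=697/394−71/394·293/1027=1764/1027
back: M2=-242/71−16/71·1764/1027=-3898/1027
back: M1=23/4−3/8·-3898/1027=7367/1027
M: M0=0, M1=7367/1027, M2=-3898/1027, M3=1764/1027, M4=293/1027, M5=0
seg 0: a=5, c=M0/2=0, d=(M1−M0)/(6·1)=7367/6162, b=Δ0−h0·(2M0+M1)/6=-50501/6162
seg 1: a=-2, c=M1/2=7367/2054, d=(M2−M1)/(6·3)=-3755/6162, b=Δ1−h1·(2M1+M2)/6=-14200/3081
seg 2: a=0, c=M2/2=-1949/1027, d=(M3−M2)/(6·2)=2831/6162, b=Δ2−h2·(2M2+M3)/6=217/474
seg 3: a=-3, c=M3/2=882/1027, d=(M4−M3)/(6·1)=-1471/6162, b=Δ3−h3·(2M3+M4)/6=-9983/6162
seg 4: a=-4, c=M4/2=293/2054, d=(M5−M4)/(6·3)=-293/18486, b=Δ4−h4·(2M4+M5)/6=-1906/3081
t_q=11/2 → seg 2, τ=3/2; S=0+217/474·τ+-1949/1027·τ²+2831/6162·τ³=-33401/16432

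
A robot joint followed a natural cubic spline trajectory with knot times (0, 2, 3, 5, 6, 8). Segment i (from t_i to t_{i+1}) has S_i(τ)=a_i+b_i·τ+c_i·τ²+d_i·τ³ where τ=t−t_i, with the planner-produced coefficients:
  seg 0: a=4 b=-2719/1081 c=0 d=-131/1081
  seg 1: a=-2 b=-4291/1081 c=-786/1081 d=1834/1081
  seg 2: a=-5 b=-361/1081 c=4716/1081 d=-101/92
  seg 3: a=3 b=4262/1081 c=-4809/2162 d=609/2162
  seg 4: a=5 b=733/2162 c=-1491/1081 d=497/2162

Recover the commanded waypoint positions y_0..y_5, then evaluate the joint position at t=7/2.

y_0=4 y_1=-2 y_2=-5 y_3=3 y_4=5 y_5=2
S(7/2) = -145755/34592

y_0 = S_0(0) = a_0 = 4
y_1 = S_1(0) = a_1 = -2
y_2 = S_2(0) = a_2 = -5
y_3 = S_3(0) = a_3 = 3
y_4 = S_4(0) = a_4 = 5
y_5 = S_4(2) = 2
t_q=7/2 is in segment 2 (τ=1/2); S_2(τ)=-145755/34592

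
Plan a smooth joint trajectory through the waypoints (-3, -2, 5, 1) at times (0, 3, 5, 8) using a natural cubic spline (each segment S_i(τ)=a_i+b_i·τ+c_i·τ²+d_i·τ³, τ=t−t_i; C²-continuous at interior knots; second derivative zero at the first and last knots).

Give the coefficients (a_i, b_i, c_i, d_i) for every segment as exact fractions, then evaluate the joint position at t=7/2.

  seg 0: a=-3 b=-23/24 c=0 d=31/216
  seg 1: a=-2 b=35/12 c=31/24 d=-1/2
  seg 2: a=5 b=25/12 c=-41/24 d=41/216
S(7/2) = -9/32

Δ: Δ0=1/3, Δ1=7/2, Δ2=-4/3
row 1: diag=10, rhs=19; c'=1/5, d'=19/10
row 2: denom=10−2·1/5=48/5; d'=(-29−2·19/10)/(48/5)=-41/12
back: M2=-41/12
back: M1=19/10−1/5·-41/12=31/12
M: M0=0, M1=31/12, M2=-41/12, M3=0
seg 0: a=-3, c=M0/2=0, d=(M1−M0)/(6·3)=31/216, b=Δ0−h0·(2M0+M1)/6=-23/24
seg 1: a=-2, c=M1/2=31/24, d=(M2−M1)/(6·2)=-1/2, b=Δ1−h1·(2M1+M2)/6=35/12
seg 2: a=5, c=M2/2=-41/24, d=(M3−M2)/(6·3)=41/216, b=Δ2−h2·(2M2+M3)/6=25/12
t_q=7/2 → seg 1, τ=1/2; S=-2+35/12·τ+31/24·τ²+-1/2·τ³=-9/32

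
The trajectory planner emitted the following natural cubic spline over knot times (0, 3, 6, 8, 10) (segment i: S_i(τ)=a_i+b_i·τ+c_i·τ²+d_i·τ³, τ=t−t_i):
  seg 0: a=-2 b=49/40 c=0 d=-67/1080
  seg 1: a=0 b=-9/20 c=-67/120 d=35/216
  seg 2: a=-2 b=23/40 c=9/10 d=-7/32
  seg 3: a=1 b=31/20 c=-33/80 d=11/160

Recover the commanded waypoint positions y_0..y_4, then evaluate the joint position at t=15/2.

y_0 = S_0(0) = a_0 = -2
y_1 = S_1(0) = a_1 = 0
y_2 = S_2(0) = a_2 = -2
y_3 = S_3(0) = a_3 = 1
y_4 = S_3(2) = 3
t_q=15/2 is in segment 2 (τ=3/2); S_2(τ)=191/1280

y_0=-2 y_1=0 y_2=-2 y_3=1 y_4=3
S(15/2) = 191/1280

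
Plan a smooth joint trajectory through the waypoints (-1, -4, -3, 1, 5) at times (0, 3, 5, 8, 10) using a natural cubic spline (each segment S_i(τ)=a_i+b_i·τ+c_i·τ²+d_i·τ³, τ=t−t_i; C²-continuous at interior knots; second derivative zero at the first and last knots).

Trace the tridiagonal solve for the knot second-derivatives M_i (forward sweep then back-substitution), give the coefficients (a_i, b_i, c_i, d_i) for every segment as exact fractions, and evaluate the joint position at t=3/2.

Δ: Δ0=-1, Δ1=1/2, Δ2=4/3, Δ3=2
row 1: diag=10, rhs=9; c'=1/5, d'=9/10
row 2: denom=10−2·1/5=48/5; d'=(5−2·9/10)/(48/5)=1/3
row 3: denom=10−3·5/16=145/16; d'=(4−3·1/3)/(145/16)=48/145
back: M3=48/145
back: M2=1/3−5/16·48/145=20/87
back: M1=9/10−1/5·20/87=743/870
M: M0=0, M1=743/870, M2=20/87, M3=48/145, M4=0
seg 0: a=-1, c=M0/2=0, d=(M1−M0)/(6·3)=743/15660, b=Δ0−h0·(2M0+M1)/6=-2483/1740
seg 1: a=-4, c=M1/2=743/1740, d=(M2−M1)/(6·2)=-181/3480, b=Δ1−h1·(2M1+M2)/6=-127/870
seg 2: a=-3, c=M2/2=10/87, d=(M3−M2)/(6·3)=22/3915, b=Δ2−h2·(2M2+M3)/6=136/145
seg 3: a=1, c=M3/2=24/145, d=(M4−M3)/(6·2)=-4/145, b=Δ3−h3·(2M3+M4)/6=258/145
t_q=3/2 → seg 0, τ=3/2; S=-1+-2483/1740·τ+0·τ²+743/15660·τ³=-13829/4640

  seg 0: a=-1 b=-2483/1740 c=0 d=743/15660
  seg 1: a=-4 b=-127/870 c=743/1740 d=-181/3480
  seg 2: a=-3 b=136/145 c=10/87 d=22/3915
  seg 3: a=1 b=258/145 c=24/145 d=-4/145
S(3/2) = -13829/4640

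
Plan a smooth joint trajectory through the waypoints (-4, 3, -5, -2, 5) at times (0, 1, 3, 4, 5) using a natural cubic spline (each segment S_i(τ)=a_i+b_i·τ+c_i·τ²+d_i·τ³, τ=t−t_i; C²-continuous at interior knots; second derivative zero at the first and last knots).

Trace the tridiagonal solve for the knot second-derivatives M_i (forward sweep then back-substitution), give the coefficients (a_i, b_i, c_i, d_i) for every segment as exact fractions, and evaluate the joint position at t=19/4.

  seg 0: a=-4 b=1155/122 c=0 d=-301/122
  seg 1: a=3 b=126/61 c=-903/122 d=533/244
  seg 2: a=-5 b=-81/61 c=348/61 d=-84/61
  seg 3: a=-2 b=363/61 c=96/61 d=-32/61
S(19/4) = 763/244

Δ: Δ0=7, Δ1=-4, Δ2=3, Δ3=7
row 1: diag=6, rhs=-66; c'=1/3, d'=-11
row 2: denom=6−2·1/3=16/3; d'=(42−2·-11)/(16/3)=12
row 3: denom=4−1·3/16=61/16; d'=(24−1·12)/(61/16)=192/61
back: M3=192/61
back: M2=12−3/16·192/61=696/61
back: M1=-11−1/3·696/61=-903/61
M: M0=0, M1=-903/61, M2=696/61, M3=192/61, M4=0
seg 0: a=-4, c=M0/2=0, d=(M1−M0)/(6·1)=-301/122, b=Δ0−h0·(2M0+M1)/6=1155/122
seg 1: a=3, c=M1/2=-903/122, d=(M2−M1)/(6·2)=533/244, b=Δ1−h1·(2M1+M2)/6=126/61
seg 2: a=-5, c=M2/2=348/61, d=(M3−M2)/(6·1)=-84/61, b=Δ2−h2·(2M2+M3)/6=-81/61
seg 3: a=-2, c=M3/2=96/61, d=(M4−M3)/(6·1)=-32/61, b=Δ3−h3·(2M3+M4)/6=363/61
t_q=19/4 → seg 3, τ=3/4; S=-2+363/61·τ+96/61·τ²+-32/61·τ³=763/244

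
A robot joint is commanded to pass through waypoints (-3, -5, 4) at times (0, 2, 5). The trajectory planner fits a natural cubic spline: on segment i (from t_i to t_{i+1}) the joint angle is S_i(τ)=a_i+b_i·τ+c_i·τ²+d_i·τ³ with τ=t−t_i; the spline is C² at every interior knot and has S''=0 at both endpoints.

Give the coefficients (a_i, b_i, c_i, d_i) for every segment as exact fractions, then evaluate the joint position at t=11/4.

  seg 0: a=-3 b=-9/5 c=0 d=1/5
  seg 1: a=-5 b=3/5 c=6/5 d=-2/15
S(11/4) = -629/160

Δ: Δ0=-1, Δ1=3
row 1: diag=10, rhs=24; c'=3/10, d'=12/5
back: M1=12/5
M: M0=0, M1=12/5, M2=0
seg 0: a=-3, c=M0/2=0, d=(M1−M0)/(6·2)=1/5, b=Δ0−h0·(2M0+M1)/6=-9/5
seg 1: a=-5, c=M1/2=6/5, d=(M2−M1)/(6·3)=-2/15, b=Δ1−h1·(2M1+M2)/6=3/5
t_q=11/4 → seg 1, τ=3/4; S=-5+3/5·τ+6/5·τ²+-2/15·τ³=-629/160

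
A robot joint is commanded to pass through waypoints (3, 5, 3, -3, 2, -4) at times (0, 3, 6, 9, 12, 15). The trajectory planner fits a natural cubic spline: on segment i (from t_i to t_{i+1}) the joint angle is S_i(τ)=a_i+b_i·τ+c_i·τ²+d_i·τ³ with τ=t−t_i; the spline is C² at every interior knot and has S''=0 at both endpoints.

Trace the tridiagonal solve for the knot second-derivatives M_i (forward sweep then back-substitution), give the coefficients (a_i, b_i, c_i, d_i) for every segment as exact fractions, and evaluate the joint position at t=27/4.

  seg 0: a=3 b=527/627 c=0 d=-109/5643
  seg 1: a=5 b=200/627 c=-109/627 d=-97/1881
  seg 2: a=3 b=-1327/627 c=-400/627 d=67/297
  seg 3: a=-3 b=92/627 c=291/209 d=-1666/5643
  seg 4: a=2 b=332/627 c=-793/627 d=793/5643
S(27/4) = 15369/13376

Δ: Δ0=2/3, Δ1=-2/3, Δ2=-2, Δ3=5/3, Δ4=-2
row 1: diag=12, rhs=-8; c'=1/4, d'=-2/3
row 2: denom=12−3·1/4=45/4; d'=(-8−3·-2/3)/(45/4)=-8/15
row 3: denom=12−3·4/15=56/5; d'=(22−3·-8/15)/(56/5)=59/28
row 4: denom=12−3·15/56=627/56; d'=(-22−3·59/28)/(627/56)=-1586/627
back: M4=-1586/627
back: M3=59/28−15/56·-1586/627=582/209
back: M2=-8/15−4/15·582/209=-800/627
back: M1=-2/3−1/4·-800/627=-218/627
M: M0=0, M1=-218/627, M2=-800/627, M3=582/209, M4=-1586/627, M5=0
seg 0: a=3, c=M0/2=0, d=(M1−M0)/(6·3)=-109/5643, b=Δ0−h0·(2M0+M1)/6=527/627
seg 1: a=5, c=M1/2=-109/627, d=(M2−M1)/(6·3)=-97/1881, b=Δ1−h1·(2M1+M2)/6=200/627
seg 2: a=3, c=M2/2=-400/627, d=(M3−M2)/(6·3)=67/297, b=Δ2−h2·(2M2+M3)/6=-1327/627
seg 3: a=-3, c=M3/2=291/209, d=(M4−M3)/(6·3)=-1666/5643, b=Δ3−h3·(2M3+M4)/6=92/627
seg 4: a=2, c=M4/2=-793/627, d=(M5−M4)/(6·3)=793/5643, b=Δ4−h4·(2M4+M5)/6=332/627
t_q=27/4 → seg 2, τ=3/4; S=3+-1327/627·τ+-400/627·τ²+67/297·τ³=15369/13376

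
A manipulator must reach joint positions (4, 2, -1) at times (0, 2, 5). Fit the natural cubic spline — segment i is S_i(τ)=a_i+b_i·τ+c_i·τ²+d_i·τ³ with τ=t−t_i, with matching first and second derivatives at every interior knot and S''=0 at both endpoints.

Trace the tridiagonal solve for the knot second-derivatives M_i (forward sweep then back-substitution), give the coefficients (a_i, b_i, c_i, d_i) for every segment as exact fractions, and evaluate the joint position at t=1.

Δ: Δ0=-1, Δ1=-1
row 1: diag=10, rhs=0; c'=3/10, d'=0
back: M1=0
M: M0=0, M1=0, M2=0
seg 0: a=4, c=M0/2=0, d=(M1−M0)/(6·2)=0, b=Δ0−h0·(2M0+M1)/6=-1
seg 1: a=2, c=M1/2=0, d=(M2−M1)/(6·3)=0, b=Δ1−h1·(2M1+M2)/6=-1
t_q=1 → seg 0, τ=1; S=4+-1·τ+0·τ²+0·τ³=3

  seg 0: a=4 b=-1 c=0 d=0
  seg 1: a=2 b=-1 c=0 d=0
S(1) = 3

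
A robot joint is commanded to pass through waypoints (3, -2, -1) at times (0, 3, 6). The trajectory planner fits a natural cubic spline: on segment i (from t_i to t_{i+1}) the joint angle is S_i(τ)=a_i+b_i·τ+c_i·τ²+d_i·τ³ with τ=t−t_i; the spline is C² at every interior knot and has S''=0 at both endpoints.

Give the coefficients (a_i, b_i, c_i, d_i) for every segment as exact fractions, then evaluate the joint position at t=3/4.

Δ: Δ0=-5/3, Δ1=1/3
row 1: diag=12, rhs=12; c'=1/4, d'=1
back: M1=1
M: M0=0, M1=1, M2=0
seg 0: a=3, c=M0/2=0, d=(M1−M0)/(6·3)=1/18, b=Δ0−h0·(2M0+M1)/6=-13/6
seg 1: a=-2, c=M1/2=1/2, d=(M2−M1)/(6·3)=-1/18, b=Δ1−h1·(2M1+M2)/6=-2/3
t_q=3/4 → seg 0, τ=3/4; S=3+-13/6·τ+0·τ²+1/18·τ³=179/128

  seg 0: a=3 b=-13/6 c=0 d=1/18
  seg 1: a=-2 b=-2/3 c=1/2 d=-1/18
S(3/4) = 179/128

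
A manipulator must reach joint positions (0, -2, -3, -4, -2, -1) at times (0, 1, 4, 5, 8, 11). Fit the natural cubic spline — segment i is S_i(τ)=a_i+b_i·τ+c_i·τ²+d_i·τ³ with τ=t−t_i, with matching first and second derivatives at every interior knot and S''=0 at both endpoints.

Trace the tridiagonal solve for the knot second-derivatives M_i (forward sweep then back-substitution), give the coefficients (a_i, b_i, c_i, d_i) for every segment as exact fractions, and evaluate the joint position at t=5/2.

  seg 0: a=0 b=-1195/521 c=0 d=153/521
  seg 1: a=-2 b=-736/521 c=459/521 d=-2444/14067
  seg 2: a=-3 b=-426/521 c=-1067/1563 d=782/1563
  seg 3: a=-4 b=-1066/1563 c=1279/1563 d=-1729/14067
  seg 4: a=-2 b=1421/1563 c=-150/521 d=50/1563
S(5/2) = -5675/2084

Δ: Δ0=-2, Δ1=-1/3, Δ2=-1, Δ3=2/3, Δ4=1/3
row 1: diag=8, rhs=10; c'=3/8, d'=5/4
row 2: denom=8−3·3/8=55/8; d'=(-4−3·5/4)/(55/8)=-62/55
row 3: denom=8−1·8/55=432/55; d'=(10−1·-62/55)/(432/55)=17/12
row 4: denom=12−3·55/144=521/48; d'=(-2−3·17/12)/(521/48)=-300/521
back: M4=-300/521
back: M3=17/12−55/144·-300/521=2558/1563
back: M2=-62/55−8/55·2558/1563=-2134/1563
back: M1=5/4−3/8·-2134/1563=918/521
M: M0=0, M1=918/521, M2=-2134/1563, M3=2558/1563, M4=-300/521, M5=0
seg 0: a=0, c=M0/2=0, d=(M1−M0)/(6·1)=153/521, b=Δ0−h0·(2M0+M1)/6=-1195/521
seg 1: a=-2, c=M1/2=459/521, d=(M2−M1)/(6·3)=-2444/14067, b=Δ1−h1·(2M1+M2)/6=-736/521
seg 2: a=-3, c=M2/2=-1067/1563, d=(M3−M2)/(6·1)=782/1563, b=Δ2−h2·(2M2+M3)/6=-426/521
seg 3: a=-4, c=M3/2=1279/1563, d=(M4−M3)/(6·3)=-1729/14067, b=Δ3−h3·(2M3+M4)/6=-1066/1563
seg 4: a=-2, c=M4/2=-150/521, d=(M5−M4)/(6·3)=50/1563, b=Δ4−h4·(2M4+M5)/6=1421/1563
t_q=5/2 → seg 1, τ=3/2; S=-2+-736/521·τ+459/521·τ²+-2444/14067·τ³=-5675/2084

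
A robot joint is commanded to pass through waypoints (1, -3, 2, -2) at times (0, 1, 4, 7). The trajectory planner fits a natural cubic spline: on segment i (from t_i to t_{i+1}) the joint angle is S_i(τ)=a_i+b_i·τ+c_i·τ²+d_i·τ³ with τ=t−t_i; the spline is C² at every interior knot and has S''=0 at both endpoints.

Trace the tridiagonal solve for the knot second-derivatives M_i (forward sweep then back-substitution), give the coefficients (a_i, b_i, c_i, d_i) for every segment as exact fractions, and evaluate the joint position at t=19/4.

Δ: Δ0=-4, Δ1=5/3, Δ2=-4/3
row 1: diag=8, rhs=34; c'=3/8, d'=17/4
row 2: denom=12−3·3/8=87/8; d'=(-18−3·17/4)/(87/8)=-82/29
back: M2=-82/29
back: M1=17/4−3/8·-82/29=154/29
M: M0=0, M1=154/29, M2=-82/29, M3=0
seg 0: a=1, c=M0/2=0, d=(M1−M0)/(6·1)=77/87, b=Δ0−h0·(2M0+M1)/6=-425/87
seg 1: a=-3, c=M1/2=77/29, d=(M2−M1)/(6·3)=-118/261, b=Δ1−h1·(2M1+M2)/6=-194/87
seg 2: a=2, c=M2/2=-41/29, d=(M3−M2)/(6·3)=41/261, b=Δ2−h2·(2M2+M3)/6=130/87
t_q=19/4 → seg 2, τ=3/4; S=2+130/87·τ+-41/29·τ²+41/261·τ³=4439/1856

  seg 0: a=1 b=-425/87 c=0 d=77/87
  seg 1: a=-3 b=-194/87 c=77/29 d=-118/261
  seg 2: a=2 b=130/87 c=-41/29 d=41/261
S(19/4) = 4439/1856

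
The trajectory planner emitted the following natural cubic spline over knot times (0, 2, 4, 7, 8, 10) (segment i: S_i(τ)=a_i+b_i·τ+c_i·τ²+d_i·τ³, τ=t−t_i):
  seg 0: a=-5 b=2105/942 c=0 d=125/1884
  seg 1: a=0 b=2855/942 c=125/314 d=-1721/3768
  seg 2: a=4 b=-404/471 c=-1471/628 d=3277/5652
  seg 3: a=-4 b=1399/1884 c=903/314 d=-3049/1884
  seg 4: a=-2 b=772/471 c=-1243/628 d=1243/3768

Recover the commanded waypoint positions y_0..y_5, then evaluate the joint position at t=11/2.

y_0 = S_0(0) = a_0 = -5
y_1 = S_1(0) = a_1 = 0
y_2 = S_2(0) = a_2 = 4
y_3 = S_3(0) = a_3 = -4
y_4 = S_4(0) = a_4 = -2
y_5 = S_4(2) = -4
t_q=11/2 is in segment 2 (τ=3/2); S_2(τ)=-3015/5024

y_0=-5 y_1=0 y_2=4 y_3=-4 y_4=-2 y_5=-4
S(11/2) = -3015/5024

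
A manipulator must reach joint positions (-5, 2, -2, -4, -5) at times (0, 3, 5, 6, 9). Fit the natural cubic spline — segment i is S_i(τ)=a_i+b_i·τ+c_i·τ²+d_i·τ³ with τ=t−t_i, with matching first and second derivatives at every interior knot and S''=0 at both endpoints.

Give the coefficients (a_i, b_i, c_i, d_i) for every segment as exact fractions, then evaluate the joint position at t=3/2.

Δ: Δ0=7/3, Δ1=-2, Δ2=-2, Δ3=-1/3
row 1: diag=10, rhs=-26; c'=1/5, d'=-13/5
row 2: denom=6−2·1/5=28/5; d'=(0−2·-13/5)/(28/5)=13/14
row 3: denom=8−1·5/28=219/28; d'=(10−1·13/14)/(219/28)=254/219
back: M3=254/219
back: M2=13/14−5/28·254/219=158/219
back: M1=-13/5−1/5·158/219=-601/219
M: M0=0, M1=-601/219, M2=158/219, M3=254/219, M4=0
seg 0: a=-5, c=M0/2=0, d=(M1−M0)/(6·3)=-601/3942, b=Δ0−h0·(2M0+M1)/6=541/146
seg 1: a=2, c=M1/2=-601/438, d=(M2−M1)/(6·2)=253/876, b=Δ1−h1·(2M1+M2)/6=-30/73
seg 2: a=-2, c=M2/2=79/219, d=(M3−M2)/(6·1)=16/219, b=Δ2−h2·(2M2+M3)/6=-533/219
seg 3: a=-4, c=M3/2=127/219, d=(M4−M3)/(6·3)=-127/1971, b=Δ3−h3·(2M3+M4)/6=-109/73
t_q=3/2 → seg 0, τ=3/2; S=-5+541/146·τ+0·τ²+-601/3942·τ³=51/1168

  seg 0: a=-5 b=541/146 c=0 d=-601/3942
  seg 1: a=2 b=-30/73 c=-601/438 d=253/876
  seg 2: a=-2 b=-533/219 c=79/219 d=16/219
  seg 3: a=-4 b=-109/73 c=127/219 d=-127/1971
S(3/2) = 51/1168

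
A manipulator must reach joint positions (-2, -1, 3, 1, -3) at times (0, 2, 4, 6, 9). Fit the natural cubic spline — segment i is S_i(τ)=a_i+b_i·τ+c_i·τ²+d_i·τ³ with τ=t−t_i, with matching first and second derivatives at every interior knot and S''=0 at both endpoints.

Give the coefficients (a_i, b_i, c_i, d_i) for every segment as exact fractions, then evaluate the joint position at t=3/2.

  seg 0: a=-2 b=-23/213 c=0 d=259/1704
  seg 1: a=-1 b=731/426 c=259/284 d=-82/213
  seg 2: a=3 b=317/426 c=-397/284 d=56/213
  seg 3: a=1 b=-721/426 c=51/284 d=-17/852
S(3/2) = -7493/4544

Δ: Δ0=1/2, Δ1=2, Δ2=-1, Δ3=-4/3
row 1: diag=8, rhs=9; c'=1/4, d'=9/8
row 2: denom=8−2·1/4=15/2; d'=(-18−2·9/8)/(15/2)=-27/10
row 3: denom=10−2·4/15=142/15; d'=(-2−2·-27/10)/(142/15)=51/142
back: M3=51/142
back: M2=-27/10−4/15·51/142=-397/142
back: M1=9/8−1/4·-397/142=259/142
M: M0=0, M1=259/142, M2=-397/142, M3=51/142, M4=0
seg 0: a=-2, c=M0/2=0, d=(M1−M0)/(6·2)=259/1704, b=Δ0−h0·(2M0+M1)/6=-23/213
seg 1: a=-1, c=M1/2=259/284, d=(M2−M1)/(6·2)=-82/213, b=Δ1−h1·(2M1+M2)/6=731/426
seg 2: a=3, c=M2/2=-397/284, d=(M3−M2)/(6·2)=56/213, b=Δ2−h2·(2M2+M3)/6=317/426
seg 3: a=1, c=M3/2=51/284, d=(M4−M3)/(6·3)=-17/852, b=Δ3−h3·(2M3+M4)/6=-721/426
t_q=3/2 → seg 0, τ=3/2; S=-2+-23/213·τ+0·τ²+259/1704·τ³=-7493/4544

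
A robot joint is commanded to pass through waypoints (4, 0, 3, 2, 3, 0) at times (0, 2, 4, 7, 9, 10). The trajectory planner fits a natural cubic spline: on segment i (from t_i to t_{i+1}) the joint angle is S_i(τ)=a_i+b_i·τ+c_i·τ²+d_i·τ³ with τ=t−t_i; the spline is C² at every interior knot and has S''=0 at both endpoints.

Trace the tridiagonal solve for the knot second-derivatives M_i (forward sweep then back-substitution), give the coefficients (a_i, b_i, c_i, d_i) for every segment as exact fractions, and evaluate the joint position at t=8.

Δ: Δ0=-2, Δ1=3/2, Δ2=-1/3, Δ3=1/2, Δ4=-3
row 1: diag=8, rhs=21; c'=1/4, d'=21/8
row 2: denom=10−2·1/4=19/2; d'=(-11−2·21/8)/(19/2)=-65/38
row 3: denom=10−3·6/19=172/19; d'=(5−3·-65/38)/(172/19)=385/344
row 4: denom=6−2·19/86=239/43; d'=(-21−2·385/344)/(239/43)=-3997/956
back: M4=-3997/956
back: M3=385/344−19/86·-3997/956=1953/956
back: M2=-65/38−6/19·1953/956=-563/239
back: M1=21/8−1/4·-563/239=6145/1912
M: M0=0, M1=6145/1912, M2=-563/239, M3=1953/956, M4=-3997/956, M5=0
seg 0: a=4, c=M0/2=0, d=(M1−M0)/(6·2)=6145/22944, b=Δ0−h0·(2M0+M1)/6=-17617/5736
seg 1: a=0, c=M1/2=6145/3824, d=(M2−M1)/(6·2)=-10649/22944, b=Δ1−h1·(2M1+M2)/6=409/2868
seg 2: a=3, c=M2/2=-563/478, d=(M3−M2)/(6·3)=4205/17208, b=Δ2−h2·(2M2+M3)/6=5741/5736
seg 3: a=2, c=M3/2=1953/1912, d=(M4−M3)/(6·2)=-2975/5736, b=Δ3−h3·(2M3+M4)/6=1525/2868
seg 4: a=3, c=M4/2=-3997/1912, d=(M5−M4)/(6·1)=3997/5736, b=Δ4−h4·(2M4+M5)/6=-4607/2868
t_q=8 → seg 3, τ=1; S=2+1525/2868·τ+1953/1912·τ²+-2975/5736·τ³=2901/956

  seg 0: a=4 b=-17617/5736 c=0 d=6145/22944
  seg 1: a=0 b=409/2868 c=6145/3824 d=-10649/22944
  seg 2: a=3 b=5741/5736 c=-563/478 d=4205/17208
  seg 3: a=2 b=1525/2868 c=1953/1912 d=-2975/5736
  seg 4: a=3 b=-4607/2868 c=-3997/1912 d=3997/5736
S(8) = 2901/956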